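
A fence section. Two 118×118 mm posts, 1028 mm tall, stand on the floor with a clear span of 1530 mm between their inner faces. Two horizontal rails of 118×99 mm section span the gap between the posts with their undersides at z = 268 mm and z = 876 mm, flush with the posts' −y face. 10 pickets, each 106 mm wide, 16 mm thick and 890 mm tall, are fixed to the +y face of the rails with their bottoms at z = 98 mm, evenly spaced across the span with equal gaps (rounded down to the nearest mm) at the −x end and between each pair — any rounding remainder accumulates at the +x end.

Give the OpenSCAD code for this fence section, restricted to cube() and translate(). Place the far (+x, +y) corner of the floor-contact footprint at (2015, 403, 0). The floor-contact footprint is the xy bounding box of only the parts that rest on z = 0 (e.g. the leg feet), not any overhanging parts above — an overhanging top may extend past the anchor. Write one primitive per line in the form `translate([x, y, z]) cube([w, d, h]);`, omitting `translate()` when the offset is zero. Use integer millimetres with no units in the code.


translate([249, 285, 0]) cube([118, 118, 1028]);
translate([1897, 285, 0]) cube([118, 118, 1028]);
translate([367, 285, 268]) cube([1530, 118, 99]);
translate([367, 285, 876]) cube([1530, 118, 99]);
translate([409, 403, 98]) cube([106, 16, 890]);
translate([557, 403, 98]) cube([106, 16, 890]);
translate([705, 403, 98]) cube([106, 16, 890]);
translate([853, 403, 98]) cube([106, 16, 890]);
translate([1001, 403, 98]) cube([106, 16, 890]);
translate([1149, 403, 98]) cube([106, 16, 890]);
translate([1297, 403, 98]) cube([106, 16, 890]);
translate([1445, 403, 98]) cube([106, 16, 890]);
translate([1593, 403, 98]) cube([106, 16, 890]);
translate([1741, 403, 98]) cube([106, 16, 890]);


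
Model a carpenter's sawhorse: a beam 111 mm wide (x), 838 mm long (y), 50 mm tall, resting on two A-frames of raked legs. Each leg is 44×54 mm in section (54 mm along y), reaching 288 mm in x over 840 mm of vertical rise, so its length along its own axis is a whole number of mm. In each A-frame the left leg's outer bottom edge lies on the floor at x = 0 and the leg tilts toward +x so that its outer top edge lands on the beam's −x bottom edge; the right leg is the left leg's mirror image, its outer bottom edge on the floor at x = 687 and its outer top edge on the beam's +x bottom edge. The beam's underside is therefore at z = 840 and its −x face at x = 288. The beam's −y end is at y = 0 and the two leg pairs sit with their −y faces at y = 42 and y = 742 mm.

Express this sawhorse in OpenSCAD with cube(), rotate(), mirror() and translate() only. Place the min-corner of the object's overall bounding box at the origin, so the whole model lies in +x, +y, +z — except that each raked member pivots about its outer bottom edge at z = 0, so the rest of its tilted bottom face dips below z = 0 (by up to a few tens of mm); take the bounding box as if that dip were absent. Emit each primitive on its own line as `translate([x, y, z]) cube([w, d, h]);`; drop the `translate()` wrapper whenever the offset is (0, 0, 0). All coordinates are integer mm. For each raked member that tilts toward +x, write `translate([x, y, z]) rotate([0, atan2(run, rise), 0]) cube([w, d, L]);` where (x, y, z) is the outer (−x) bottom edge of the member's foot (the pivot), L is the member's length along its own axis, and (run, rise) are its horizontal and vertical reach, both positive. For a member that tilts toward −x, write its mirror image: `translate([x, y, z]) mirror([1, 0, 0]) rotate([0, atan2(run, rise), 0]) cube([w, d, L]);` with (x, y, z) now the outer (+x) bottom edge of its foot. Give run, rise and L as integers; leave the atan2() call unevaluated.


// leg length = √(288² + 840²) = 888
// right-leg outer foot x = 2·288 + 111 = 687
// beam min-corner = (288, 0, 840)
translate([288, 0, 840]) cube([111, 838, 50]);
translate([0, 42, 0]) rotate([0, atan2(288, 840), 0]) cube([44, 54, 888]);
translate([687, 42, 0]) mirror([1, 0, 0]) rotate([0, atan2(288, 840), 0]) cube([44, 54, 888]);
translate([0, 742, 0]) rotate([0, atan2(288, 840), 0]) cube([44, 54, 888]);
translate([687, 742, 0]) mirror([1, 0, 0]) rotate([0, atan2(288, 840), 0]) cube([44, 54, 888]);


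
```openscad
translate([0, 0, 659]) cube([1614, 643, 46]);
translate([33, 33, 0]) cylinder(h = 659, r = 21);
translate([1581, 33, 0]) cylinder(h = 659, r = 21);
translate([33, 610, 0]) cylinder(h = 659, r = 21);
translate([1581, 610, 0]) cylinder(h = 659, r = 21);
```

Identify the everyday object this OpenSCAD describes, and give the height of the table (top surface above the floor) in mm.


A table. The table height is 705 mm.

A 1614×643×46 slab sits at z = 659 on four Ø42 mm round legs — a table. The top surface is at 659 + 46 = 705 mm.


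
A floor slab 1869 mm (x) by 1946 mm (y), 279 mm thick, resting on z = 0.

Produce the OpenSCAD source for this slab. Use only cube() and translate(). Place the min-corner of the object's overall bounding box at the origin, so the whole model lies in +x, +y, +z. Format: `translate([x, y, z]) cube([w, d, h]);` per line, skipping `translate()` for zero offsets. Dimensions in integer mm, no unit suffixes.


cube([1869, 1946, 279]);


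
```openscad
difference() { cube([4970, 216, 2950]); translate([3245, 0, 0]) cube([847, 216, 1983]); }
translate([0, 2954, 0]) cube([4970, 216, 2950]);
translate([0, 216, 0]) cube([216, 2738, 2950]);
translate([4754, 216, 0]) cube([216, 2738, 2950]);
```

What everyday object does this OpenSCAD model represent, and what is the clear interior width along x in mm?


A single room. The interior width is 4538 mm.

Four walls enclosing a rectangle with a door in the front wall — a room. Outside width 4970 minus two 216 mm walls gives 4538 mm.


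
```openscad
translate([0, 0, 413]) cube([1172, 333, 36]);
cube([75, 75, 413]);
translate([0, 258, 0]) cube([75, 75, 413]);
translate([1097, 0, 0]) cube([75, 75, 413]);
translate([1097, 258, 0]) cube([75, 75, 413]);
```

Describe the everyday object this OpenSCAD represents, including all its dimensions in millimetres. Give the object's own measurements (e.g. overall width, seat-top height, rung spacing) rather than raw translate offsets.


A long wooden bench with a 1172 mm (x) × 333 mm (y) seat, 36 mm thick, its top surface 449 mm above the floor. Four 75 mm square legs at the seat corners, flush with the edges, run from z = 0 to the seat underside.


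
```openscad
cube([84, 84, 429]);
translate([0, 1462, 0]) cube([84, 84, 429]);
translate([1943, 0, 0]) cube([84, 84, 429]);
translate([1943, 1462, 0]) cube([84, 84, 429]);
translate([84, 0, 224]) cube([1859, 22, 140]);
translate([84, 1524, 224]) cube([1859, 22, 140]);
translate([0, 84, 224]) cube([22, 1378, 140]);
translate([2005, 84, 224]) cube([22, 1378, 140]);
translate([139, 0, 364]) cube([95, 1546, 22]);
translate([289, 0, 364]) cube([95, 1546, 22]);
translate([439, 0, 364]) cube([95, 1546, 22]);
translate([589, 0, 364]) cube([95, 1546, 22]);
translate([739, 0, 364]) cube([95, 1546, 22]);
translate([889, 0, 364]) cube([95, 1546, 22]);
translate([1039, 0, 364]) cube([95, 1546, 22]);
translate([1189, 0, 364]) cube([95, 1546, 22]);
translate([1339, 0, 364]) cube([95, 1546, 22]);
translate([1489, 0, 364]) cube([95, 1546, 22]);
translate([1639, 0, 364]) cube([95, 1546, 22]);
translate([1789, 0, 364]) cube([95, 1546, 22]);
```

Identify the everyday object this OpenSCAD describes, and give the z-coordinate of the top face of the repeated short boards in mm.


A bed frame. The slat-top height is 386 mm.

Four posts, four rails, and a row of slats — a bed frame. Slats sit on the rails at z = 224 + 140 = 364; with slat thickness 22, the top is 386 mm.


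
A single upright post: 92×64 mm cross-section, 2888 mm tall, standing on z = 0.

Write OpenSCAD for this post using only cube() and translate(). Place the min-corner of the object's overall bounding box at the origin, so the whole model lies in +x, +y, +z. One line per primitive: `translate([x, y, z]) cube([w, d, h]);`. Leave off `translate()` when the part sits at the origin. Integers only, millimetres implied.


cube([92, 64, 2888]);


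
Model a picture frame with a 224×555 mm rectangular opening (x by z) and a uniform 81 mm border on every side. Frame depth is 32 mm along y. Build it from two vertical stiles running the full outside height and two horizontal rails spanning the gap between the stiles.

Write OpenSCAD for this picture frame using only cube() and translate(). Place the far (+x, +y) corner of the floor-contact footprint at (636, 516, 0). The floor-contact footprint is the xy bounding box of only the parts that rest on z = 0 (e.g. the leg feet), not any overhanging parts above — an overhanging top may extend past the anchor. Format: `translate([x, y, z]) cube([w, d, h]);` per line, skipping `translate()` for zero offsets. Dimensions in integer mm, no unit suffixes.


translate([250, 484, 0]) cube([81, 32, 717]);
translate([555, 484, 0]) cube([81, 32, 717]);
translate([331, 484, 0]) cube([224, 32, 81]);
translate([331, 484, 636]) cube([224, 32, 81]);


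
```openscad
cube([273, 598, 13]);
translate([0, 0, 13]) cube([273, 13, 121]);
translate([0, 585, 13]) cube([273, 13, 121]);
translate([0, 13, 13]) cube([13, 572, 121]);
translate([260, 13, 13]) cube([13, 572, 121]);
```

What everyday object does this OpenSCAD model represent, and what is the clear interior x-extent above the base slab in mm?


An open box. The internal width is 247 mm.

A 273×598 base slab with four walls standing on it — an open box. The base is 273 mm wide and the walls are 13 mm thick, so the internal width is 273 − 2 × 13 = 247 mm.


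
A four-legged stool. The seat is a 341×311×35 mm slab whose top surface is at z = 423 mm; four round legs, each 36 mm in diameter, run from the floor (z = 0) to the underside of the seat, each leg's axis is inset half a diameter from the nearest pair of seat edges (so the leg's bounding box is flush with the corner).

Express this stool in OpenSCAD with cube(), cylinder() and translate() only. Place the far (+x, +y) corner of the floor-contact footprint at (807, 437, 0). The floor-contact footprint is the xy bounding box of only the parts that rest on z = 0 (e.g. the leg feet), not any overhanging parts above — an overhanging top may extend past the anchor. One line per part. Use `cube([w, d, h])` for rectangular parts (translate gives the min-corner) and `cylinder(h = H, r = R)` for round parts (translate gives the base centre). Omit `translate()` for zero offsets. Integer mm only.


translate([466, 126, 388]) cube([341, 311, 35]);
translate([484, 144, 0]) cylinder(h = 388, r = 18);
translate([789, 144, 0]) cylinder(h = 388, r = 18);
translate([484, 419, 0]) cylinder(h = 388, r = 18);
translate([789, 419, 0]) cylinder(h = 388, r = 18);


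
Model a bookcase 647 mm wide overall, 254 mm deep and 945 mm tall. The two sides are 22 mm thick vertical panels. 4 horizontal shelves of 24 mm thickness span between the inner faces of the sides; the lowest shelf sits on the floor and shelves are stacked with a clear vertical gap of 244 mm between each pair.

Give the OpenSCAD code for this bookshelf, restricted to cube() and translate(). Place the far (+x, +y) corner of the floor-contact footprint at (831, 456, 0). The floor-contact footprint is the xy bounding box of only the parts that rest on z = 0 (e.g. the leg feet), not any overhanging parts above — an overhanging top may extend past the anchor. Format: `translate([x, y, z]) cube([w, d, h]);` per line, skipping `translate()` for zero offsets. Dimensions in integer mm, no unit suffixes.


translate([184, 202, 0]) cube([22, 254, 945]);
translate([809, 202, 0]) cube([22, 254, 945]);
translate([206, 202, 0]) cube([603, 254, 24]);
translate([206, 202, 268]) cube([603, 254, 24]);
translate([206, 202, 536]) cube([603, 254, 24]);
translate([206, 202, 804]) cube([603, 254, 24]);


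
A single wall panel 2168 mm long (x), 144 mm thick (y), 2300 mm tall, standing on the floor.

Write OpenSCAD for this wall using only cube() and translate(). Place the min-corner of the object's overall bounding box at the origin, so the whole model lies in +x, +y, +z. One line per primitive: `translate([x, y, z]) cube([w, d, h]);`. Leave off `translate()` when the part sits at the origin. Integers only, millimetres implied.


cube([2168, 144, 2300]);


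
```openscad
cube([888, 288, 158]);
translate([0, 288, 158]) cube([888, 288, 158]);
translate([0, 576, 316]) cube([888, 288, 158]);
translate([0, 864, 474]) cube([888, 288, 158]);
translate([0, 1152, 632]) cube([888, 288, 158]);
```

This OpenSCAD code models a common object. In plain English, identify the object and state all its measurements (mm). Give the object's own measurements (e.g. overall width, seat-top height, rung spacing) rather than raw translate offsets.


A straight staircase of 5 solid steps. Each step is 888 mm wide (x), 288 mm deep (y, the going) and 158 mm tall (the rise). The first step rests on the floor; each subsequent step sits one going further in +y and one rise higher in +z, directly behind and above the previous step with no overlap.


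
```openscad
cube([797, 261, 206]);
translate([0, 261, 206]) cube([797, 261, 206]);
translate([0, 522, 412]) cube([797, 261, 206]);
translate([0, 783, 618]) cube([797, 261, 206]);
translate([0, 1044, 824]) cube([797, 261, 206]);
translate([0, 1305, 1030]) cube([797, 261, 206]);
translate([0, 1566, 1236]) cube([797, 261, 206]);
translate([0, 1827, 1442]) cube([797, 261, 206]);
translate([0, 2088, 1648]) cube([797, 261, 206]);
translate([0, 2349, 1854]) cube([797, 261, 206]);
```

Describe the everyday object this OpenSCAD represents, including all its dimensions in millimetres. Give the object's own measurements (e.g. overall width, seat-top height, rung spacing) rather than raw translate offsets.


A straight staircase of 10 solid steps. Each step is 797 mm wide (x), 261 mm deep (y, the going) and 206 mm tall (the rise). The first step rests on the floor; each subsequent step sits one going further in +y and one rise higher in +z, directly behind and above the previous step with no overlap.


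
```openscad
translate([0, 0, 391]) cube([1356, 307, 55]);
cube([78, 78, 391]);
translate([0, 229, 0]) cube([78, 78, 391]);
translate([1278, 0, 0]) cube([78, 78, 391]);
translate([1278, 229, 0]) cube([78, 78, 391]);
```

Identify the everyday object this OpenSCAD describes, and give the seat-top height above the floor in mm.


A bench. The seat-top height is 446 mm.

A long slab on four corner posts — a bench. The slab sits at z = 391 with thickness 55, so the top is 391 + 55 = 446 mm.


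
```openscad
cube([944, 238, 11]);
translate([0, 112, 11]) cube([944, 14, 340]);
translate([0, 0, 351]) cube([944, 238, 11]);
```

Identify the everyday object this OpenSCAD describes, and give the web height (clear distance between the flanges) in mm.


An I-beam. The web height is 340 mm.

Two wide flanges with a thin centred web — an I-beam. Overall 362 mm minus two 11 mm flanges gives a web of 362 − 2·11 = 340 mm.


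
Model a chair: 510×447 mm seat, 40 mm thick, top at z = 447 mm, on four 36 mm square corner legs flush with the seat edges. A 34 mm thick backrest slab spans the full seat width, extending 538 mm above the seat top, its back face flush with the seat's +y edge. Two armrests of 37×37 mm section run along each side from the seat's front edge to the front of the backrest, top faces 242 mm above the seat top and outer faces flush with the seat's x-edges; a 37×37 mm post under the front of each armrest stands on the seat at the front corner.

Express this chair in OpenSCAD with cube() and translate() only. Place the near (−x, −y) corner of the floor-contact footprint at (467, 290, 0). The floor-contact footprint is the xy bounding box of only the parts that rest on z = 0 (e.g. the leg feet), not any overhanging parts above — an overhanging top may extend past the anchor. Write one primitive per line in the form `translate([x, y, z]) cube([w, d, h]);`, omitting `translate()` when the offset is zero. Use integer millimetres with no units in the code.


translate([467, 290, 407]) cube([510, 447, 40]);
translate([467, 290, 0]) cube([36, 36, 407]);
translate([941, 290, 0]) cube([36, 36, 407]);
translate([467, 701, 0]) cube([36, 36, 407]);
translate([941, 701, 0]) cube([36, 36, 407]);
translate([467, 703, 447]) cube([510, 34, 538]);
translate([467, 290, 652]) cube([37, 413, 37]);
translate([940, 290, 652]) cube([37, 413, 37]);
translate([467, 290, 447]) cube([37, 37, 205]);
translate([940, 290, 447]) cube([37, 37, 205]);


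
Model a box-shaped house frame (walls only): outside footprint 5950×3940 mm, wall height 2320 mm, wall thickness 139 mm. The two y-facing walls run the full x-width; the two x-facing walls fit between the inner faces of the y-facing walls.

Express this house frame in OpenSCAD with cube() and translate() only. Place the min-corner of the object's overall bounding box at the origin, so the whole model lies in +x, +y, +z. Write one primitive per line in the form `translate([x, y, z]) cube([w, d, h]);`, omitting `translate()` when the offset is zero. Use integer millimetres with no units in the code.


cube([5950, 139, 2320]);
translate([0, 3801, 0]) cube([5950, 139, 2320]);
translate([0, 139, 0]) cube([139, 3662, 2320]);
translate([5811, 139, 0]) cube([139, 3662, 2320]);


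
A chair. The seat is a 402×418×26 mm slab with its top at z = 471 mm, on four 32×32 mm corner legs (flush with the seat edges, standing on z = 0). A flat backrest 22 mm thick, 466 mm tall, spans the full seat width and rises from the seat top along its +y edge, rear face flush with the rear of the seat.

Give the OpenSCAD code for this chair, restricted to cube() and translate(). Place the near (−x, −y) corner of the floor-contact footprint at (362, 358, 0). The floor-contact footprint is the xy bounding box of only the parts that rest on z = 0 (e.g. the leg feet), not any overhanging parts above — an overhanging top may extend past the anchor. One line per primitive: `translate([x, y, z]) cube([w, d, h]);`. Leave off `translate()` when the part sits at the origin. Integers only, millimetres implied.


translate([362, 358, 445]) cube([402, 418, 26]);
translate([362, 358, 0]) cube([32, 32, 445]);
translate([732, 358, 0]) cube([32, 32, 445]);
translate([362, 744, 0]) cube([32, 32, 445]);
translate([732, 744, 0]) cube([32, 32, 445]);
translate([362, 754, 471]) cube([402, 22, 466]);


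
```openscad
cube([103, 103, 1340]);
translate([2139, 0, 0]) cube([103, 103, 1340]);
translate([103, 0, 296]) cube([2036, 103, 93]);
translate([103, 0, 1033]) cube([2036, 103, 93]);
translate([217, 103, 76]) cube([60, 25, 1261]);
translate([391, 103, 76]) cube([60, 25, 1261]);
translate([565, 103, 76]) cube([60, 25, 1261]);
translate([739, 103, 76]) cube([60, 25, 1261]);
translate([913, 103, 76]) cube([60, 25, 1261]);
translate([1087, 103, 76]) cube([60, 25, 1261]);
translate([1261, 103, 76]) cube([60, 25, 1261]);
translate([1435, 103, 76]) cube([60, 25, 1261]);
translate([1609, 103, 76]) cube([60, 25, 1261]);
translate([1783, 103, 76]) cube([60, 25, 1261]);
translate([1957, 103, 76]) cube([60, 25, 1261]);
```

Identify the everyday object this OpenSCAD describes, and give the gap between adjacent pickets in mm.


A fence section. The picket gap is 114 mm.

Two posts, two rails, 11 pickets — a fence section. Span 2036 mm holds 11 pickets of 60 mm with 12 equal gaps: ⌊(2036 − 11·60) / 12⌋ = 114 mm.


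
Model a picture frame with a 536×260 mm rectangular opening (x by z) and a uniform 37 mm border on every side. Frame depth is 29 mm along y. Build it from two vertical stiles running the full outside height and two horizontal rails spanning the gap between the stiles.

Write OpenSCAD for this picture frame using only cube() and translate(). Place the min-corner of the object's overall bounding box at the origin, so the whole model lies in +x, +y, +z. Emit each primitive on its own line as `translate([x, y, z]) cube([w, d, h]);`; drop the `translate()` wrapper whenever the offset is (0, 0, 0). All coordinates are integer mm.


cube([37, 29, 334]);
translate([573, 0, 0]) cube([37, 29, 334]);
translate([37, 0, 0]) cube([536, 29, 37]);
translate([37, 0, 297]) cube([536, 29, 37]);


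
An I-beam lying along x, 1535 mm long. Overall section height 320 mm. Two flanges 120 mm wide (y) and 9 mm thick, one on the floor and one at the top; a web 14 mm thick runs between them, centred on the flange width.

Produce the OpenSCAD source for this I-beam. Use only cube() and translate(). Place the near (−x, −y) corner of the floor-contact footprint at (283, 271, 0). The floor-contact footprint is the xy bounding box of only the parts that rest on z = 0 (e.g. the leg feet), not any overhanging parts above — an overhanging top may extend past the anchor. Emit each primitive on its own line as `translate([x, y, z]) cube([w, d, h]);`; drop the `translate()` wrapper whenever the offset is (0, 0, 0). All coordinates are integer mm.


translate([283, 271, 0]) cube([1535, 120, 9]);
translate([283, 324, 9]) cube([1535, 14, 302]);
translate([283, 271, 311]) cube([1535, 120, 9]);


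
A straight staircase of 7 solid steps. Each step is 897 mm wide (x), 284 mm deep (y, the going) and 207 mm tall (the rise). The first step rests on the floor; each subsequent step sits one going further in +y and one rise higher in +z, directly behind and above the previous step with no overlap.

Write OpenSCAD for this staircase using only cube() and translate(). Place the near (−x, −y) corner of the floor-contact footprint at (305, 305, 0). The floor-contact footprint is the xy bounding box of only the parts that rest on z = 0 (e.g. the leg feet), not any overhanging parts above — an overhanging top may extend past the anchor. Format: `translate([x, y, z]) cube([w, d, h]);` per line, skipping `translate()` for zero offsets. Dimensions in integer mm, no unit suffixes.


translate([305, 305, 0]) cube([897, 284, 207]);
translate([305, 589, 207]) cube([897, 284, 207]);
translate([305, 873, 414]) cube([897, 284, 207]);
translate([305, 1157, 621]) cube([897, 284, 207]);
translate([305, 1441, 828]) cube([897, 284, 207]);
translate([305, 1725, 1035]) cube([897, 284, 207]);
translate([305, 2009, 1242]) cube([897, 284, 207]);


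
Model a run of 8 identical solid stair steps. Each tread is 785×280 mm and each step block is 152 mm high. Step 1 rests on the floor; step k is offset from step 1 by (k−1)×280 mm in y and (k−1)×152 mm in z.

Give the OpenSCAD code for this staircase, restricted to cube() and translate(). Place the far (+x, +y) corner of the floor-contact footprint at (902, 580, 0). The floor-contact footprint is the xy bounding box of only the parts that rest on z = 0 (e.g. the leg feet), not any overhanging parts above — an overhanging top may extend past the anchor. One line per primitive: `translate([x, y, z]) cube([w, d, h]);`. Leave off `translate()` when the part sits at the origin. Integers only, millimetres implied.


translate([117, 300, 0]) cube([785, 280, 152]);
translate([117, 580, 152]) cube([785, 280, 152]);
translate([117, 860, 304]) cube([785, 280, 152]);
translate([117, 1140, 456]) cube([785, 280, 152]);
translate([117, 1420, 608]) cube([785, 280, 152]);
translate([117, 1700, 760]) cube([785, 280, 152]);
translate([117, 1980, 912]) cube([785, 280, 152]);
translate([117, 2260, 1064]) cube([785, 280, 152]);


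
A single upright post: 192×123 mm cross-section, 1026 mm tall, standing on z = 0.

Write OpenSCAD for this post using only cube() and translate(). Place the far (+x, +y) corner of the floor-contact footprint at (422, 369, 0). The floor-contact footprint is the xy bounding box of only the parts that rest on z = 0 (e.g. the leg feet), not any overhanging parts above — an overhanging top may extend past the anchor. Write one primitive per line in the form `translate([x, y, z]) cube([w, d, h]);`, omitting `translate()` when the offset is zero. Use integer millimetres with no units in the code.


translate([230, 246, 0]) cube([192, 123, 1026]);


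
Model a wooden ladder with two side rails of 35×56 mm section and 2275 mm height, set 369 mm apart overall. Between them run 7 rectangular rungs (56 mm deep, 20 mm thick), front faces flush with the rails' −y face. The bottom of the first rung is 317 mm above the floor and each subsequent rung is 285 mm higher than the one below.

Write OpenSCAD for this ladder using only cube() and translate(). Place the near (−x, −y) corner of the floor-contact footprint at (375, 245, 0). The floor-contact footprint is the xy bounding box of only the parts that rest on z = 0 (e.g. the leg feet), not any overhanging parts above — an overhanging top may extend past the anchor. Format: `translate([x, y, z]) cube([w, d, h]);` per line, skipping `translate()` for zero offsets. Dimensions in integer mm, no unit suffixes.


// rung span = 369 - 2*35 = 299
// rung[k] z = 317 + k*285
translate([375, 245, 0]) cube([35, 56, 2275]);
translate([709, 245, 0]) cube([35, 56, 2275]);
translate([410, 245, 317]) cube([299, 56, 20]);
translate([410, 245, 602]) cube([299, 56, 20]);
translate([410, 245, 887]) cube([299, 56, 20]);
translate([410, 245, 1172]) cube([299, 56, 20]);
translate([410, 245, 1457]) cube([299, 56, 20]);
translate([410, 245, 1742]) cube([299, 56, 20]);
translate([410, 245, 2027]) cube([299, 56, 20]);


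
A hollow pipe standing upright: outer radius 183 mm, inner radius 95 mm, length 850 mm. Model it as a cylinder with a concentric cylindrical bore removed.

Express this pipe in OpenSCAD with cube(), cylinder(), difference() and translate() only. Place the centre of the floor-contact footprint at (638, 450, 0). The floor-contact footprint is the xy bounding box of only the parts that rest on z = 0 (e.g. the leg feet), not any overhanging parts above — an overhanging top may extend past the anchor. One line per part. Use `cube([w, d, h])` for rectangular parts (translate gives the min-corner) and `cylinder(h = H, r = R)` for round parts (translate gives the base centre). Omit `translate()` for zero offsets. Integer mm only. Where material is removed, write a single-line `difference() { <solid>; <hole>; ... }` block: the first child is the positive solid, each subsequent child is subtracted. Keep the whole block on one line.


difference() { translate([638, 450, 0]) cylinder(h = 850, r = 183); translate([638, 450, 0]) cylinder(h = 850, r = 95); }


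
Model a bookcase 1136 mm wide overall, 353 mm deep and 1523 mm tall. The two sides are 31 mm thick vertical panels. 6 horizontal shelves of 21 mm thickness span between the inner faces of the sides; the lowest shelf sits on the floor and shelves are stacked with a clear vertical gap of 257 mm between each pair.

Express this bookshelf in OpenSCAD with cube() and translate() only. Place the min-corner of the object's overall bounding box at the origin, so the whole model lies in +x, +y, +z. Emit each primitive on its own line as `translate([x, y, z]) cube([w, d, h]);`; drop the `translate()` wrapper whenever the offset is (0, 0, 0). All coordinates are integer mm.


cube([31, 353, 1523]);
translate([1105, 0, 0]) cube([31, 353, 1523]);
translate([31, 0, 0]) cube([1074, 353, 21]);
translate([31, 0, 278]) cube([1074, 353, 21]);
translate([31, 0, 556]) cube([1074, 353, 21]);
translate([31, 0, 834]) cube([1074, 353, 21]);
translate([31, 0, 1112]) cube([1074, 353, 21]);
translate([31, 0, 1390]) cube([1074, 353, 21]);


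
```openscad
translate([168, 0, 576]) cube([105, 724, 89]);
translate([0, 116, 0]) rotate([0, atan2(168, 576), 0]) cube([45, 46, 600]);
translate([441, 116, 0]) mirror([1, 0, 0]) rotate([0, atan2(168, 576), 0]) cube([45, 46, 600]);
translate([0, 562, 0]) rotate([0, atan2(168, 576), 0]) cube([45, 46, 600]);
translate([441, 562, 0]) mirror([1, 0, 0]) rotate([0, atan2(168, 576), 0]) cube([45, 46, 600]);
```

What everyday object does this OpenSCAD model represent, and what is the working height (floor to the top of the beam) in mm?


A sawhorse. The overall height is 665 mm.

A beam across two mirrored pairs of raked legs — a sawhorse. The beam's underside is at z = 576 (matching the legs' vertical rise in atan2(168, 576)) and the beam is 89 mm tall, so its top is at 576 + 89 = 665 mm. The raked legs top out at the beam's underside, so that is the highest point.


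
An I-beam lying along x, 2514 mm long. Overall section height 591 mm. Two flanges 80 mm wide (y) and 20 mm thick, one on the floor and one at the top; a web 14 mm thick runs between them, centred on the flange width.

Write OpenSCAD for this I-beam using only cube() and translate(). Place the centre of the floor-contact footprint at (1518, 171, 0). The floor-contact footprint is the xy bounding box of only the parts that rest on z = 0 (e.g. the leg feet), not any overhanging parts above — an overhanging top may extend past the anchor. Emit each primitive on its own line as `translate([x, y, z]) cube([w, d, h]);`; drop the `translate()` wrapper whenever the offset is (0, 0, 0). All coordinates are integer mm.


translate([261, 131, 0]) cube([2514, 80, 20]);
translate([261, 164, 20]) cube([2514, 14, 551]);
translate([261, 131, 571]) cube([2514, 80, 20]);


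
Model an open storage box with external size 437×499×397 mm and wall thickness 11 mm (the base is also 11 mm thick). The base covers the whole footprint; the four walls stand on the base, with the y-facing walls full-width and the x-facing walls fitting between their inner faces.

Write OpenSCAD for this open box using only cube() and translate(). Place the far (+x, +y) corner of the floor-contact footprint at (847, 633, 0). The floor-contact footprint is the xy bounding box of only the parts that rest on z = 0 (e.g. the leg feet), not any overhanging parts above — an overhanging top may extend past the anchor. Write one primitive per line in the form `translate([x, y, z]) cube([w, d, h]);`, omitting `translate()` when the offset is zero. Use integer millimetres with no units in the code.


translate([410, 134, 0]) cube([437, 499, 11]);
translate([410, 134, 11]) cube([437, 11, 386]);
translate([410, 622, 11]) cube([437, 11, 386]);
translate([410, 145, 11]) cube([11, 477, 386]);
translate([836, 145, 11]) cube([11, 477, 386]);


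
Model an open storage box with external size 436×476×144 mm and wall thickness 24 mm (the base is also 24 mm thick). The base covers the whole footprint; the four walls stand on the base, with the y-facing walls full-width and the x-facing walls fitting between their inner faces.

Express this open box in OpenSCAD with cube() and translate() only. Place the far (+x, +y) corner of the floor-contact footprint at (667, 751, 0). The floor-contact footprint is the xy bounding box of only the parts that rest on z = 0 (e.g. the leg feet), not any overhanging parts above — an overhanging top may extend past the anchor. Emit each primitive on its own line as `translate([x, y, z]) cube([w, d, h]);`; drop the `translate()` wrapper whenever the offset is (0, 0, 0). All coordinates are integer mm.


translate([231, 275, 0]) cube([436, 476, 24]);
translate([231, 275, 24]) cube([436, 24, 120]);
translate([231, 727, 24]) cube([436, 24, 120]);
translate([231, 299, 24]) cube([24, 428, 120]);
translate([643, 299, 24]) cube([24, 428, 120]);


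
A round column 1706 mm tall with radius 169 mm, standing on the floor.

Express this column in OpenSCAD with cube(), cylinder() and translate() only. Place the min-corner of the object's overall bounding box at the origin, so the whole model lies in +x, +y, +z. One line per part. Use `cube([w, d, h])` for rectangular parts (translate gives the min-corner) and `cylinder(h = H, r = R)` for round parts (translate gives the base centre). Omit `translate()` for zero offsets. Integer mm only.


translate([169, 169, 0]) cylinder(h = 1706, r = 169);


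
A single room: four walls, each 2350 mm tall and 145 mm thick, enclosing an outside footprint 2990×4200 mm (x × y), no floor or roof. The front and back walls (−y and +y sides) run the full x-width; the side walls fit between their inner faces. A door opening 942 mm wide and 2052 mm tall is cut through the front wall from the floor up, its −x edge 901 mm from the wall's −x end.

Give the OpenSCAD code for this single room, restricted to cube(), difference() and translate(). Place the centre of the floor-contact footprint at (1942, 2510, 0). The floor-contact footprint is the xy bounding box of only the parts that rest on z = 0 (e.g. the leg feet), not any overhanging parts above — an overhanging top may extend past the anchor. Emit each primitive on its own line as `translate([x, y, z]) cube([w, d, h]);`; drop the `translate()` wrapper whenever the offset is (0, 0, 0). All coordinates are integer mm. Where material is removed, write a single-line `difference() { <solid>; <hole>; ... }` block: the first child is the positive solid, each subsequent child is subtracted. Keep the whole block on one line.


difference() { translate([447, 410, 0]) cube([2990, 145, 2350]); translate([1348, 410, 0]) cube([942, 145, 2052]); }
translate([447, 4465, 0]) cube([2990, 145, 2350]);
translate([447, 555, 0]) cube([145, 3910, 2350]);
translate([3292, 555, 0]) cube([145, 3910, 2350]);


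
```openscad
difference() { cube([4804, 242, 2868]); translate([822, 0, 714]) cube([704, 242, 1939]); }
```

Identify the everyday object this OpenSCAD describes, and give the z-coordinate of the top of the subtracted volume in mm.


A wall with a window opening. The window head height is 2653 mm.

A wall with a rectangular opening subtracted — a window. Sill at z = 714, opening 1939 mm tall, so the head is at 714 + 1939 = 2653 mm.


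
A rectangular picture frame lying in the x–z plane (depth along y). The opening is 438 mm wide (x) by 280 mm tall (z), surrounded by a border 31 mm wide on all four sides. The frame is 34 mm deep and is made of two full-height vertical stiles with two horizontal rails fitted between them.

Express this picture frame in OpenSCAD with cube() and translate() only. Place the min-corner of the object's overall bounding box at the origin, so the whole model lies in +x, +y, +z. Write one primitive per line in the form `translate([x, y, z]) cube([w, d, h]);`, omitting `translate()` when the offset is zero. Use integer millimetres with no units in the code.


cube([31, 34, 342]);
translate([469, 0, 0]) cube([31, 34, 342]);
translate([31, 0, 0]) cube([438, 34, 31]);
translate([31, 0, 311]) cube([438, 34, 31]);


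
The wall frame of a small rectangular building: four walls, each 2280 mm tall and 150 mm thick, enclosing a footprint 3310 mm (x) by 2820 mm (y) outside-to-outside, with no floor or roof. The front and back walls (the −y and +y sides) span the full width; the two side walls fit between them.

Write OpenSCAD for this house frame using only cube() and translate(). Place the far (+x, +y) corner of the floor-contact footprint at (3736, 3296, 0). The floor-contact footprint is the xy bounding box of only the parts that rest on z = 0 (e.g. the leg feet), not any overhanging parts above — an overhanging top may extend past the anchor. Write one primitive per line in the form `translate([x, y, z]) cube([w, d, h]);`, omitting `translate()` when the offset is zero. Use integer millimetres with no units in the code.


translate([426, 476, 0]) cube([3310, 150, 2280]);
translate([426, 3146, 0]) cube([3310, 150, 2280]);
translate([426, 626, 0]) cube([150, 2520, 2280]);
translate([3586, 626, 0]) cube([150, 2520, 2280]);


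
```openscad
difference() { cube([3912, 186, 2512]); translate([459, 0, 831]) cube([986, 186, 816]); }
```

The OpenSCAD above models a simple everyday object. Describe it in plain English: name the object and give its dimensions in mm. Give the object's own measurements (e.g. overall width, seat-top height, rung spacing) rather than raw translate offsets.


A wall 3912 mm long (x), 186 mm thick (y), 2512 mm tall, with a rectangular window opening cut through it. The opening is 986 mm wide and 816 mm tall; its sill is at z = 831 mm and its near (−x) edge is 459 mm from the wall's −x end. The opening passes through the full wall thickness.


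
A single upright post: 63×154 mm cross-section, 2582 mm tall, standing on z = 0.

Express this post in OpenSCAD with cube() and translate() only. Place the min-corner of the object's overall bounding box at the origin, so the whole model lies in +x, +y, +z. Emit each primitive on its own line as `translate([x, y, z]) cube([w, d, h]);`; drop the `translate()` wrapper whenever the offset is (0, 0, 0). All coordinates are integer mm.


cube([63, 154, 2582]);


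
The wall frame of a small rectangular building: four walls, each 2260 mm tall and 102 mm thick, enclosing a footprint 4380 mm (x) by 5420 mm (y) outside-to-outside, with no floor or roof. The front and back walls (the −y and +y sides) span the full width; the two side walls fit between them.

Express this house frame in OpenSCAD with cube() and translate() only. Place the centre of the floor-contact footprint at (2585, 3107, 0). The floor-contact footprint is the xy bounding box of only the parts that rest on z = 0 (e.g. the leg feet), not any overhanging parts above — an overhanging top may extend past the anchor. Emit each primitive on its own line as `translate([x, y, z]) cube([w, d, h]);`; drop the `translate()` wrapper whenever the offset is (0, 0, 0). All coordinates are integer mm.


translate([395, 397, 0]) cube([4380, 102, 2260]);
translate([395, 5715, 0]) cube([4380, 102, 2260]);
translate([395, 499, 0]) cube([102, 5216, 2260]);
translate([4673, 499, 0]) cube([102, 5216, 2260]);


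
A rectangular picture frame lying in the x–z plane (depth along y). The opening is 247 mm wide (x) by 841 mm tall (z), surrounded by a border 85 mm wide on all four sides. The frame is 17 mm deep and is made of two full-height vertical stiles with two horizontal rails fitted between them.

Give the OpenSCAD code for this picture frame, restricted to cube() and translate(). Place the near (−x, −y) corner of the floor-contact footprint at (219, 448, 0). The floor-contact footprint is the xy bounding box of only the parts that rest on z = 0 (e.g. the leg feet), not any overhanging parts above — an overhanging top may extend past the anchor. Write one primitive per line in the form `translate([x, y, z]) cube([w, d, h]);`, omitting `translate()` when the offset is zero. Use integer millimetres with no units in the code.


translate([219, 448, 0]) cube([85, 17, 1011]);
translate([551, 448, 0]) cube([85, 17, 1011]);
translate([304, 448, 0]) cube([247, 17, 85]);
translate([304, 448, 926]) cube([247, 17, 85]);


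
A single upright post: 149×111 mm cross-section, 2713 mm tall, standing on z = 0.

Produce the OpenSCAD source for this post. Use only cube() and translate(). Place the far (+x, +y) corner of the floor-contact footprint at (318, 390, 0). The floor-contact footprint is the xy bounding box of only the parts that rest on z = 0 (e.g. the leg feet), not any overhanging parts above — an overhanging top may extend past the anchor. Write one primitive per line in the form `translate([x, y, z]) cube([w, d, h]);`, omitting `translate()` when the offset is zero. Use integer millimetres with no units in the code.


translate([169, 279, 0]) cube([149, 111, 2713]);


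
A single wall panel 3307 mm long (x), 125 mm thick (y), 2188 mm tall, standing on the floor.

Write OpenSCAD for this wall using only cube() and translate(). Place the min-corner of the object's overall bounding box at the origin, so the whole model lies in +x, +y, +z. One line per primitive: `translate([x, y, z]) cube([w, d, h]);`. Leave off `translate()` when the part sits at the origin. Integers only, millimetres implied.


cube([3307, 125, 2188]);


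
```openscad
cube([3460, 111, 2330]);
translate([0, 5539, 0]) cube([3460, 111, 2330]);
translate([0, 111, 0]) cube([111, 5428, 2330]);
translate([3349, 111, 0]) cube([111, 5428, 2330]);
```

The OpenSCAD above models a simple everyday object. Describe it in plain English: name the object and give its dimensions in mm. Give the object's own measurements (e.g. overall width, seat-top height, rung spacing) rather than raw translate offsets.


The wall frame of a small rectangular building: four walls, each 2330 mm tall and 111 mm thick, enclosing a footprint 3460 mm (x) by 5650 mm (y) outside-to-outside, with no floor or roof. The front and back walls (the −y and +y sides) span the full width; the two side walls fit between them.
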